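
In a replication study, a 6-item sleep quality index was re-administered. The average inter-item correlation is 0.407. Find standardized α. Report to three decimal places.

α = 0.805

Standardized α = k·r̄ / (1 + (k−1)·r̄) = 6 × 0.407 / (1 + 5 × 0.407)
  = 2.4420 / 3.0350 = 0.805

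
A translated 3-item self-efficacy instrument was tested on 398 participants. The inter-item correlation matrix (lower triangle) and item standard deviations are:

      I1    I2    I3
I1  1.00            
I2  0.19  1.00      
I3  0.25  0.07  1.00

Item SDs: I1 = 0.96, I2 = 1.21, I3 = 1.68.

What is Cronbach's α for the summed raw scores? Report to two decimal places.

Σσ²ᵢ = 0.96² + 1.21² + 1.68² = 5.2081
Covariances σ_ij = r_ij · s_i · s_j:
  σ(I1,I2) = 0.19 × 0.96 × 1.21 = 0.2207
  σ(I1,I3) = 0.25 × 0.96 × 1.68 = 0.4032
  σ(I2,I3) = 0.07 × 1.21 × 1.68 = 0.1423
σ²_T = Σσ²ᵢ + 2·Σσ_ij = 5.2081 + 2 × 0.7662 = 6.7405
α = (3/2)·(1 − 5.2081/6.7405) = 0.34

Cronbach's α = 0.34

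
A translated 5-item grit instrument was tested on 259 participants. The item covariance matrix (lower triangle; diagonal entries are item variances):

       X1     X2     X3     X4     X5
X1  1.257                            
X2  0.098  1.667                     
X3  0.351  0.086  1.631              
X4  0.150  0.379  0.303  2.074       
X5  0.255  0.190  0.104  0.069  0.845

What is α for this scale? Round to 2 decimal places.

Σσᵢ² = 1.257 + 1.667 + 1.631 + 2.074 + 0.845 = 7.474
Sum of the distinct covariances = 1.985
total variance = 7.474 + 2 × 1.985 = 11.444
α = (k/(k−1))·(1 − Σσᵢ²/total variance) = (5/4)·(1 − 7.474/11.444) = 0.43

α = 0.43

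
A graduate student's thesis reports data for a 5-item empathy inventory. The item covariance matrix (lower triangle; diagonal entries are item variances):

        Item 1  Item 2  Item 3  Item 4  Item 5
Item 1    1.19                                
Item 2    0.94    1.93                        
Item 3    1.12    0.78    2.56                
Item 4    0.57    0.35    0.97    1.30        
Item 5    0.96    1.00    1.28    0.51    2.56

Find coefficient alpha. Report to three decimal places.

α = 0.800

sum of item variances = 1.19 + 1.93 + 2.56 + 1.30 + 2.56 = 9.54
Σ_{i<j} σ_ij = 8.48
σ²_T = 9.54 + 2 × 8.48 = 26.50
α = (k/(k−1))·(1 − sum of item variances/σ²_T) = (5/4)·(1 − 9.54/26.50) = 0.800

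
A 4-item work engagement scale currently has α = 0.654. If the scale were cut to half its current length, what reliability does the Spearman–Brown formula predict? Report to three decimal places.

Length factor m = 1/2
α' = m·α / (1 − (1−m)·α)
   = 1/2 × 0.654 / (1 − (1 − 1/2) × 0.654)
   = 0.3270 / 0.6730 = 0.486

predicted reliability = 0.486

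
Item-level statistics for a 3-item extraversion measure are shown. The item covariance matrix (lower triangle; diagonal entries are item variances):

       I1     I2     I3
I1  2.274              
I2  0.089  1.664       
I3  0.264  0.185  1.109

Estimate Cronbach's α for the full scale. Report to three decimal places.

Cronbach's α = 0.264

ΣVar(i) = 2.274 + 1.664 + 1.109 = 5.047
Σ_{i<j} σ_ij = 0.538
total variance = 5.047 + 2 × 0.538 = 6.123
α = (k/(k−1))·(1 − ΣVar(i)/total variance) = (3/2)·(1 − 5.047/6.123) = 0.264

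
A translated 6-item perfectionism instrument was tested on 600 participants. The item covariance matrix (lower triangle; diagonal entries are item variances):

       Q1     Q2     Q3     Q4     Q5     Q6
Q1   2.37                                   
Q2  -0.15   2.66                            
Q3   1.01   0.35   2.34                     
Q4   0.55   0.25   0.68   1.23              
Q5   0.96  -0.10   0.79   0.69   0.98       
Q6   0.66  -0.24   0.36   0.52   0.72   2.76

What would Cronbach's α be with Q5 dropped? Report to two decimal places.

Cronbach's α = 0.52

Remaining items: Q1, Q2, Q3, Q4, Q6 (k = 5).
ΣVar(i) = 2.37 + 2.66 + 2.34 + 1.23 + 2.76 = 11.36
Var(T) = 11.36 + 2 × 3.99 = 19.34
α (item deleted) = (5/4)·(1 − 11.36/19.34) = 0.52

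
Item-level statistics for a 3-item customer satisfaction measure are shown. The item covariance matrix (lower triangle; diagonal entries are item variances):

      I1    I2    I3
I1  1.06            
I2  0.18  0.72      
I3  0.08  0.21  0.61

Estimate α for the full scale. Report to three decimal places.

Σσ²ᵢ = 1.06 + 0.72 + 0.61 = 2.39
Sum of off-diagonal covariances = 0.47
σ²_T = 2.39 + 2 × 0.47 = 3.33
α = (k/(k−1))·(1 − Σσ²ᵢ/σ²_T) = (3/2)·(1 − 2.39/3.33) = 0.423

α = 0.423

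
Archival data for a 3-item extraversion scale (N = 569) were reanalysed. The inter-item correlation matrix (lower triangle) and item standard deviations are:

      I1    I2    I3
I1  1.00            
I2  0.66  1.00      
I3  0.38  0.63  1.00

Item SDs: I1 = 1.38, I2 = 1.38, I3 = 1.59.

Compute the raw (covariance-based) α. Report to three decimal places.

Σσ²ᵢ = 1.38² + 1.38² + 1.59² = 6.3369
Covariances σ_ij = r_ij · s_i · s_j:
  σ(I1,I2) = 0.66 × 1.38 × 1.38 = 1.2569
  σ(I1,I3) = 0.38 × 1.38 × 1.59 = 0.8338
  σ(I2,I3) = 0.63 × 1.38 × 1.59 = 1.3823
σ²_T = Σσ²ᵢ + 2·Σσ_ij = 6.3369 + 2 × 3.4730 = 13.2829
α = (3/2)·(1 − 6.3369/13.2829) = 0.784

α = 0.784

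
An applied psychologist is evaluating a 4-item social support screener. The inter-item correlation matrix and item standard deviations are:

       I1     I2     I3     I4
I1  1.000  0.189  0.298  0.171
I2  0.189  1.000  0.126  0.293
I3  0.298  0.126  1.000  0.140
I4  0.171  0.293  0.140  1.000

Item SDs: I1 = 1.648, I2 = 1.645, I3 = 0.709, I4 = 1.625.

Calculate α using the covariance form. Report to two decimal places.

α = 0.48

Σσ²ᵢ = 1.648² + 1.645² + 0.709² + 1.625² = 8.5652
Covariances σ_ij = r_ij · s_i · s_j:
  σ(I1,I2) = 0.189 × 1.648 × 1.645 = 0.5124
  σ(I1,I3) = 0.298 × 1.648 × 0.709 = 0.3482
  σ(I1,I4) = 0.171 × 1.648 × 1.625 = 0.4579
  σ(I2,I3) = 0.126 × 1.645 × 0.709 = 0.1470
  σ(I2,I4) = 0.293 × 1.645 × 1.625 = 0.7832
  σ(I3,I4) = 0.140 × 0.709 × 1.625 = 0.1613
σ²_T = Σσ²ᵢ + 2·Σσ_ij = 8.5652 + 2 × 2.4100 = 13.3852
α = (4/3)·(1 − 8.5652/13.3852) = 0.48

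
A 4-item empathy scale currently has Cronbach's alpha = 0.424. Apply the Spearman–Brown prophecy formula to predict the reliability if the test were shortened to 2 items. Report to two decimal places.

predicted reliability = 0.27

Length factor m = 2/4 = 0.5000
α' = m·α / (1 − (1−m)·α)
   = 2/4 × 0.424 / (1 − (1 − 2/4) × 0.424)
   = 0.2120 / 0.7880 = 0.27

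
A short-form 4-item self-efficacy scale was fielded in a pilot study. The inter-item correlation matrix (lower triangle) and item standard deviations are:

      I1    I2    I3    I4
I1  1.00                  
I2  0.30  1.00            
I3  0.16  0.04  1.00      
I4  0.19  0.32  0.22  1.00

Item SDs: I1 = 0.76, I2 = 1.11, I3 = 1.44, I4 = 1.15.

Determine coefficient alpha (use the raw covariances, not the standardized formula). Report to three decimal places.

α = 0.473

Σσ²ᵢ = 0.76² + 1.11² + 1.44² + 1.15² = 5.2058
Covariances σ_ij = r_ij · s_i · s_j:
  σ(I1,I2) = 0.30 × 0.76 × 1.11 = 0.2531
  σ(I1,I3) = 0.16 × 0.76 × 1.44 = 0.1751
  σ(I1,I4) = 0.19 × 0.76 × 1.15 = 0.1661
  σ(I2,I3) = 0.04 × 1.11 × 1.44 = 0.0639
  σ(I2,I4) = 0.32 × 1.11 × 1.15 = 0.4085
  σ(I3,I4) = 0.22 × 1.44 × 1.15 = 0.3643
σ²_T = Σσ²ᵢ + 2·Σσ_ij = 5.2058 + 2 × 1.4310 = 8.0678
α = (4/3)·(1 − 5.2058/8.0678) = 0.473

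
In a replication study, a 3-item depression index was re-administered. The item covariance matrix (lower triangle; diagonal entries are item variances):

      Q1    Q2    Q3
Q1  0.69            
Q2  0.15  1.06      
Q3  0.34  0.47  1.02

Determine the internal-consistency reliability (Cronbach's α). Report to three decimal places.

Σσ²ᵢ = 0.69 + 1.06 + 1.02 = 2.77
Σ_{i<j} σ_ij = 0.96
total variance = 2.77 + 2 × 0.96 = 4.69
α = (k/(k−1))·(1 − Σσ²ᵢ/total variance) = (3/2)·(1 − 2.77/4.69) = 0.614

Cronbach's α = 0.614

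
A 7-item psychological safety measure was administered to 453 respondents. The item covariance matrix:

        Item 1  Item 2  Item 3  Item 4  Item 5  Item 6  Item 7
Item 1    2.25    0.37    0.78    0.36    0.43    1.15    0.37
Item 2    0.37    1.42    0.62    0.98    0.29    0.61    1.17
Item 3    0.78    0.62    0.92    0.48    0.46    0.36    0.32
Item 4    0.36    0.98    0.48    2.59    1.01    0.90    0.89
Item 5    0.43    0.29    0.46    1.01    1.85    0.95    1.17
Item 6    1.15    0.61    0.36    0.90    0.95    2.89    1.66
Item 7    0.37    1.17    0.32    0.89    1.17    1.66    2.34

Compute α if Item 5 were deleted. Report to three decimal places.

Remaining items: Item 1, Item 2, Item 3, Item 4, Item 6, Item 7 (k = 6).
sum of item variances = 2.25 + 1.42 + 0.92 + 2.59 + 2.89 + 2.34 = 12.41
σ²_total = 12.41 + 2 × 11.02 = 34.45
α (item deleted) = (6/5)·(1 − 12.41/34.45) = 0.768

α = 0.768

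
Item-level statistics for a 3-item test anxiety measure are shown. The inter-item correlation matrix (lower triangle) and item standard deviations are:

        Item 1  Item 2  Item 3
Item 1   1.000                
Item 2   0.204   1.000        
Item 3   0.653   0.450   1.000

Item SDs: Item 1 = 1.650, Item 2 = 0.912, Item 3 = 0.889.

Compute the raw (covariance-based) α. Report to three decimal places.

Σσ²ᵢ = 1.650² + 0.912² + 0.889² = 4.3446
Covariances σ_ij = r_ij · s_i · s_j:
  σ(Item 1,Item 2) = 0.204 × 1.650 × 0.912 = 0.3070
  σ(Item 1,Item 3) = 0.653 × 1.650 × 0.889 = 0.9579
  σ(Item 2,Item 3) = 0.450 × 0.912 × 0.889 = 0.3648
σ²_T = Σσ²ᵢ + 2·Σσ_ij = 4.3446 + 2 × 1.6297 = 7.6040
α = (3/2)·(1 − 4.3446/7.6040) = 0.643

α = 0.643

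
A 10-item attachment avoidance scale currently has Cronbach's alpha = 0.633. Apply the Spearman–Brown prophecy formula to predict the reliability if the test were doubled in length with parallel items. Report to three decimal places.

predicted reliability = 0.775

Length factor m = 2
α' = m·α / (1 + (m−1)·α)
   = 2 × 0.633 / (1 + (2 − 1) × 0.633)
   = 1.2660 / 1.6330 = 0.775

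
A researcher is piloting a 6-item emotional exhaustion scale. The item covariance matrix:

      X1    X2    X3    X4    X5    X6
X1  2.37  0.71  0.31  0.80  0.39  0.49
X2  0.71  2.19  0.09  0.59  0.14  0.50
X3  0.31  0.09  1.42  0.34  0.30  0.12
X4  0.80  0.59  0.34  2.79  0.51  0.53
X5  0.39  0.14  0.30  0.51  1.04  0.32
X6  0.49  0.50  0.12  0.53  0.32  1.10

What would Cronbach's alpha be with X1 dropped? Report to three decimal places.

Cronbach's alpha = 0.558

Remaining items: X2, X3, X4, X5, X6 (k = 5).
sum of item variances = 2.19 + 1.42 + 2.79 + 1.04 + 1.10 = 8.54
total variance = 8.54 + 2 × 3.44 = 15.42
α (item deleted) = (5/4)·(1 − 8.54/15.42) = 0.558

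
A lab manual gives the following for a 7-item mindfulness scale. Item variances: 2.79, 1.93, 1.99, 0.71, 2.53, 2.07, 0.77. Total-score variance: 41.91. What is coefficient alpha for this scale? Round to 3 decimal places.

coefficient alpha = 0.811

Σσ²ᵢ = 2.79 + 1.93 + 1.99 + 0.71 + 2.53 + 2.07 + 0.77 = 12.79
α = (k/(k−1))·(1 − Σσ²ᵢ/total variance) = (7/6)·(1 − 12.79/41.91) = 0.811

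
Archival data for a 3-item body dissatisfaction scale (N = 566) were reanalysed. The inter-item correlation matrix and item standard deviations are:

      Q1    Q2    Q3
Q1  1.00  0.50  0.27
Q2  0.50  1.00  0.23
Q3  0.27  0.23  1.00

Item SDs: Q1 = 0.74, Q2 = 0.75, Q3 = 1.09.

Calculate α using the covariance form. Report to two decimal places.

Σσ²ᵢ = 0.74² + 0.75² + 1.09² = 2.2982
Covariances σ_ij = r_ij · s_i · s_j:
  σ(Q1,Q2) = 0.50 × 0.74 × 0.75 = 0.2775
  σ(Q1,Q3) = 0.27 × 0.74 × 1.09 = 0.2178
  σ(Q2,Q3) = 0.23 × 0.75 × 1.09 = 0.1880
σ²_T = Σσ²ᵢ + 2·Σσ_ij = 2.2982 + 2 × 0.6833 = 3.6648
α = (3/2)·(1 − 2.2982/3.6648) = 0.56

α = 0.56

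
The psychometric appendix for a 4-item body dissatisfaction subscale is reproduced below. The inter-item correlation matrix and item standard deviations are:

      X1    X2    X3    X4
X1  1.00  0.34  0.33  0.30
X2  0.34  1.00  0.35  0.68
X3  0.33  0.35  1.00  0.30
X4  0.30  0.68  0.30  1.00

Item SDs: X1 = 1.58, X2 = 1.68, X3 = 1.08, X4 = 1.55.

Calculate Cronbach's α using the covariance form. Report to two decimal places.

α = 0.71

Σσ²ᵢ = 1.58² + 1.68² + 1.08² + 1.55² = 8.8877
Covariances σ_ij = r_ij · s_i · s_j:
  σ(X1,X2) = 0.34 × 1.58 × 1.68 = 0.9025
  σ(X1,X3) = 0.33 × 1.58 × 1.08 = 0.5631
  σ(X1,X4) = 0.30 × 1.58 × 1.55 = 0.7347
  σ(X2,X3) = 0.35 × 1.68 × 1.08 = 0.6350
  σ(X2,X4) = 0.68 × 1.68 × 1.55 = 1.7707
  σ(X3,X4) = 0.30 × 1.08 × 1.55 = 0.5022
σ²_T = Σσ²ᵢ + 2·Σσ_ij = 8.8877 + 2 × 5.1082 = 19.1041
α = (4/3)·(1 − 8.8877/19.1041) = 0.71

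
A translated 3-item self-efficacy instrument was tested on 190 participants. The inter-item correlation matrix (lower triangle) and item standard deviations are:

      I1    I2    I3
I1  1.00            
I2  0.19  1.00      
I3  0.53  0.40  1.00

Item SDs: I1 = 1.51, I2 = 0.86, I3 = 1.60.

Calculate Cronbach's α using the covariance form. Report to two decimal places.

Cronbach's α = 0.64

Σσ²ᵢ = 1.51² + 0.86² + 1.60² = 5.5797
Covariances σ_ij = r_ij · s_i · s_j:
  σ(I1,I2) = 0.19 × 1.51 × 0.86 = 0.2467
  σ(I1,I3) = 0.53 × 1.51 × 1.60 = 1.2805
  σ(I2,I3) = 0.40 × 0.86 × 1.60 = 0.5504
σ²_T = Σσ²ᵢ + 2·Σσ_ij = 5.5797 + 2 × 2.0776 = 9.7349
α = (3/2)·(1 − 5.5797/9.7349) = 0.64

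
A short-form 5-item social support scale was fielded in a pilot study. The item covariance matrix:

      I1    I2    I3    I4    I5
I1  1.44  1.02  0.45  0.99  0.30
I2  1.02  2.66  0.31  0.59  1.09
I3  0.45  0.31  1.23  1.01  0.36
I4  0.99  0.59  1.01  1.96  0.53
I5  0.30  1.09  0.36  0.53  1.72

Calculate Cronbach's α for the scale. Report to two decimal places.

ΣVar(i) = 1.44 + 2.66 + 1.23 + 1.96 + 1.72 = 9.01
Sum of the distinct covariances = 6.65
σ²_total = 9.01 + 2 × 6.65 = 22.31
α = (k/(k−1))·(1 − ΣVar(i)/σ²_total) = (5/4)·(1 − 9.01/22.31) = 0.75

Cronbach's α = 0.75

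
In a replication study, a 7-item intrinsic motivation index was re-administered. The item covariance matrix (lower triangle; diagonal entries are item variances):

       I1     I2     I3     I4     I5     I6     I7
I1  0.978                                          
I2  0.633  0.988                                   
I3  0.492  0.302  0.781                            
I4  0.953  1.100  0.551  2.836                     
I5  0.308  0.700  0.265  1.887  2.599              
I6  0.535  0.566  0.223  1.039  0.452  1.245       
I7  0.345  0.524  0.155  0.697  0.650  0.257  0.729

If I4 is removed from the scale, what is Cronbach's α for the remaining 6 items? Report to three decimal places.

α = 0.764

Remaining items: I1, I2, I3, I5, I6, I7 (k = 6).
sum of item variances = 0.978 + 0.988 + 0.781 + 2.599 + 1.245 + 0.729 = 7.320
total variance = 7.320 + 2 × 6.407 = 20.134
α (item deleted) = (6/5)·(1 − 7.320/20.134) = 0.764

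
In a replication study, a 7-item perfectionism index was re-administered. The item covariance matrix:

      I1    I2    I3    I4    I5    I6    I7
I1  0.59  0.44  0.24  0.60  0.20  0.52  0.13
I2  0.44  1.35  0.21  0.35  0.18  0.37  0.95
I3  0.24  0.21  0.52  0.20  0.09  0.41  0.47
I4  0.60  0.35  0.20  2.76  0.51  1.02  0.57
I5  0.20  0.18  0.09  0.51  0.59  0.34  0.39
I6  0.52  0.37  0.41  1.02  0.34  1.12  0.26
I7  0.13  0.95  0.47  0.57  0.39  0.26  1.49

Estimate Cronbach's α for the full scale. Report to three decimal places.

Cronbach's α = 0.779

sum of item variances = 0.59 + 1.35 + 0.52 + 2.76 + 0.59 + 1.12 + 1.49 = 8.42
Sum of off-diagonal covariances = 8.45
σ²_T = 8.42 + 2 × 8.45 = 25.32
α = (k/(k−1))·(1 − sum of item variances/σ²_T) = (7/6)·(1 − 8.42/25.32) = 0.779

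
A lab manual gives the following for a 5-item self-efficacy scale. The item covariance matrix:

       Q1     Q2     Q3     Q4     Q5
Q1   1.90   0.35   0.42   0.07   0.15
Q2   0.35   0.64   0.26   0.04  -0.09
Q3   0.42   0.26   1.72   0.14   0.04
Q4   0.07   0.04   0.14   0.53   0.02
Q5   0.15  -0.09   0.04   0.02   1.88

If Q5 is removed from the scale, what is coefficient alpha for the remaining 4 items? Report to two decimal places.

Remaining items: Q1, Q2, Q3, Q4 (k = 4).
sum of item variances = 1.90 + 0.64 + 1.72 + 0.53 = 4.79
Var(T) = 4.79 + 2 × 1.28 = 7.35
α (item deleted) = (4/3)·(1 − 4.79/7.35) = 0.46

α = 0.46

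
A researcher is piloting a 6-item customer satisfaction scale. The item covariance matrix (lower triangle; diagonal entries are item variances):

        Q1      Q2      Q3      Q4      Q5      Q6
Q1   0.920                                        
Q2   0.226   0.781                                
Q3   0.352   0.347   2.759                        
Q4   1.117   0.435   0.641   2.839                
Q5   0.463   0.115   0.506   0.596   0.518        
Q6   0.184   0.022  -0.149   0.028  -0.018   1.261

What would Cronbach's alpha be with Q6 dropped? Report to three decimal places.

Cronbach's alpha = 0.689

Remaining items: Q1, Q2, Q3, Q4, Q5 (k = 5).
sum of item variances = 0.920 + 0.781 + 2.759 + 2.839 + 0.518 = 7.817
σ²_T = 7.817 + 2 × 4.798 = 17.413
α (item deleted) = (5/4)·(1 − 7.817/17.413) = 0.689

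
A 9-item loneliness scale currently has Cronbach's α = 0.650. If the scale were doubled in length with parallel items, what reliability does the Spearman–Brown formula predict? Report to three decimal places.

predicted reliability = 0.788

Length factor m = 2
α' = m·α / (1 + (m−1)·α)
   = 2 × 0.650 / (1 + (2 − 1) × 0.650)
   = 1.3000 / 1.6500 = 0.788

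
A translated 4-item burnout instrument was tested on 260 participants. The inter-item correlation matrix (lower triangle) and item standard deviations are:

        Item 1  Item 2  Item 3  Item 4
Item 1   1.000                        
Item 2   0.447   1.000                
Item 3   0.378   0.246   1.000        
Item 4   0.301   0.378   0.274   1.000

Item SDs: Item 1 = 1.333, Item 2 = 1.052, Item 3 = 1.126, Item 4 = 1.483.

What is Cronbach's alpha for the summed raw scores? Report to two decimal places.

Σσ²ᵢ = 1.333² + 1.052² + 1.126² + 1.483² = 6.3508
Covariances σ_ij = r_ij · s_i · s_j:
  σ(Item 1,Item 2) = 0.447 × 1.333 × 1.052 = 0.6268
  σ(Item 1,Item 3) = 0.378 × 1.333 × 1.126 = 0.5674
  σ(Item 1,Item 4) = 0.301 × 1.333 × 1.483 = 0.5950
  σ(Item 2,Item 3) = 0.246 × 1.052 × 1.126 = 0.2914
  σ(Item 2,Item 4) = 0.378 × 1.052 × 1.483 = 0.5897
  σ(Item 3,Item 4) = 0.274 × 1.126 × 1.483 = 0.4575
σ²_T = Σσ²ᵢ + 2·Σσ_ij = 6.3508 + 2 × 3.1278 = 12.6064
α = (4/3)·(1 − 6.3508/12.6064) = 0.66

α = 0.66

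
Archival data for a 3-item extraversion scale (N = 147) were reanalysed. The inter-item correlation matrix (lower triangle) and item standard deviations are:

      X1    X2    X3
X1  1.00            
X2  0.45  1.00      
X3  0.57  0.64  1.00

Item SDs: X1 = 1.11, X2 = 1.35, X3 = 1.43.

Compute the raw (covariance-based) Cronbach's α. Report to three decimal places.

α = 0.787

Σσ²ᵢ = 1.11² + 1.35² + 1.43² = 5.0995
Covariances σ_ij = r_ij · s_i · s_j:
  σ(X1,X2) = 0.45 × 1.11 × 1.35 = 0.6743
  σ(X1,X3) = 0.57 × 1.11 × 1.43 = 0.9048
  σ(X2,X3) = 0.64 × 1.35 × 1.43 = 1.2355
σ²_T = Σσ²ᵢ + 2·Σσ_ij = 5.0995 + 2 × 2.8146 = 10.7287
α = (3/2)·(1 − 5.0995/10.7287) = 0.787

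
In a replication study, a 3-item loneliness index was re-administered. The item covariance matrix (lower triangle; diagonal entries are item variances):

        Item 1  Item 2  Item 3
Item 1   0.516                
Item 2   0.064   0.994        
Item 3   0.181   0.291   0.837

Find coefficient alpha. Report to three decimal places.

ΣVar(i) = 0.516 + 0.994 + 0.837 = 2.347
Sum of off-diagonal covariances = 0.536
σ²_total = 2.347 + 2 × 0.536 = 3.419
α = (k/(k−1))·(1 − ΣVar(i)/σ²_total) = (3/2)·(1 − 2.347/3.419) = 0.470

α = 0.470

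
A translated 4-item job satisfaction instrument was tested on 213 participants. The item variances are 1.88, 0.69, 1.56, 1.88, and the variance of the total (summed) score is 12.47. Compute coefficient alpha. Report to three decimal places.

ΣVar(i) = 1.88 + 0.69 + 1.56 + 1.88 = 6.01
α = (k/(k−1))·(1 − ΣVar(i)/σ²_T) = (4/3)·(1 − 6.01/12.47) = 0.691

coefficient alpha = 0.691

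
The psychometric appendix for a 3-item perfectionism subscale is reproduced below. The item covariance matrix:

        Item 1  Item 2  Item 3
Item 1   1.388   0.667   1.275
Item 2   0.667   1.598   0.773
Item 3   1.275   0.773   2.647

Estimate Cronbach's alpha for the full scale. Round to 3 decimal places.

Cronbach's alpha = 0.736

ΣVar(i) = 1.388 + 1.598 + 2.647 = 5.633
Σ_{i<j} σ_ij = 2.715
total variance = 5.633 + 2 × 2.715 = 11.063
α = (k/(k−1))·(1 − ΣVar(i)/total variance) = (3/2)·(1 − 5.633/11.063) = 0.736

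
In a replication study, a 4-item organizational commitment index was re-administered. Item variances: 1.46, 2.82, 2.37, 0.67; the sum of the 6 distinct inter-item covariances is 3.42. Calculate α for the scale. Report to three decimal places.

α = 0.644

Σσᵢ² = 1.46 + 2.82 + 2.37 + 0.67 = 7.32
Sum of distinct covariances = 3.42
Var(T) = Σσᵢ² + 2·Σcov = 7.32 + 2 × 3.42 = 14.16
α = (4/3)·(1 − 7.32/14.16) = 0.644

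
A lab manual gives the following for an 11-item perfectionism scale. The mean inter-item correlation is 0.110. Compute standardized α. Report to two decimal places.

Standardized α = k·r̄ / (1 + (k−1)·r̄) = 11 × 0.110 / (1 + 10 × 0.110)
  = 1.2100 / 2.1000 = 0.58

α = 0.58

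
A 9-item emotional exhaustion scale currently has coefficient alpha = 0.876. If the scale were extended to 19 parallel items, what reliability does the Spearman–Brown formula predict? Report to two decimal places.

predicted reliability = 0.94

Length factor m = 19/9 = 2.1111
α' = m·α / (1 + (m−1)·α)
   = 19/9 × 0.876 / (1 + (19/9 − 1) × 0.876)
   = 1.8493 / 1.9733 = 0.94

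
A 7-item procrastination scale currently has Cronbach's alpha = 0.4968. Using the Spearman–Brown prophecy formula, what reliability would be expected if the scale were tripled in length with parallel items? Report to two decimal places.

Length factor m = 3
α' = m·α / (1 + (m−1)·α)
   = 3 × 0.4968 / (1 + (3 − 1) × 0.4968)
   = 1.4904 / 1.9936 = 0.75

predicted reliability = 0.75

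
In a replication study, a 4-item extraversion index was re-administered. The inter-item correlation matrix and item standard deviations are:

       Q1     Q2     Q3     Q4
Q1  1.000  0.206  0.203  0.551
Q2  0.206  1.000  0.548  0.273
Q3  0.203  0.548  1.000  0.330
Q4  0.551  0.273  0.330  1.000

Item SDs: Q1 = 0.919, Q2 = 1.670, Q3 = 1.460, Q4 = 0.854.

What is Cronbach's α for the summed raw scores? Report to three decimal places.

Cronbach's α = 0.657

Σσ²ᵢ = 0.919² + 1.670² + 1.460² + 0.854² = 6.4944
Covariances σ_ij = r_ij · s_i · s_j:
  σ(Q1,Q2) = 0.206 × 0.919 × 1.670 = 0.3162
  σ(Q1,Q3) = 0.203 × 0.919 × 1.460 = 0.2724
  σ(Q1,Q4) = 0.551 × 0.919 × 0.854 = 0.4324
  σ(Q2,Q3) = 0.548 × 1.670 × 1.460 = 1.3361
  σ(Q2,Q4) = 0.273 × 1.670 × 0.854 = 0.3893
  σ(Q3,Q4) = 0.330 × 1.460 × 0.854 = 0.4115
σ²_T = Σσ²ᵢ + 2·Σσ_ij = 6.4944 + 2 × 3.1579 = 12.8102
α = (4/3)·(1 − 6.4944/12.8102) = 0.657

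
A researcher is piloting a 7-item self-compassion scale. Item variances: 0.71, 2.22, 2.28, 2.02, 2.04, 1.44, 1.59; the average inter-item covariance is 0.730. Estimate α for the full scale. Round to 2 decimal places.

α = 0.83

Σσᵢ² = 0.71 + 2.22 + 2.28 + 2.02 + 2.04 + 1.44 + 1.59 = 12.30
Sum of the 21 distinct covariances = 21 × 0.730 = 15.330
Var(T) = Σσᵢ² + 2·Σcov = 12.30 + 2 × 15.330 = 42.960
α = (7/6)·(1 − 12.30/42.960) = 0.83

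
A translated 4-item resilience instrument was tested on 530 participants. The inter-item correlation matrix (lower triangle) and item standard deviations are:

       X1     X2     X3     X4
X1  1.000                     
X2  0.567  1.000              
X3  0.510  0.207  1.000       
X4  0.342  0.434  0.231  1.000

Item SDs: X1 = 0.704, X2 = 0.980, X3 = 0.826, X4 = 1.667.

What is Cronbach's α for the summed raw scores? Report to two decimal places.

Cronbach's α = 0.64

Σσ²ᵢ = 0.704² + 0.980² + 0.826² + 1.667² = 4.9172
Covariances σ_ij = r_ij · s_i · s_j:
  σ(X1,X2) = 0.567 × 0.704 × 0.980 = 0.3912
  σ(X1,X3) = 0.510 × 0.704 × 0.826 = 0.2966
  σ(X1,X4) = 0.342 × 0.704 × 1.667 = 0.4014
  σ(X2,X3) = 0.207 × 0.980 × 0.826 = 0.1676
  σ(X2,X4) = 0.434 × 0.980 × 1.667 = 0.7090
  σ(X3,X4) = 0.231 × 0.826 × 1.667 = 0.3181
σ²_T = Σσ²ᵢ + 2·Σσ_ij = 4.9172 + 2 × 2.2839 = 9.4850
α = (4/3)·(1 − 4.9172/9.4850) = 0.64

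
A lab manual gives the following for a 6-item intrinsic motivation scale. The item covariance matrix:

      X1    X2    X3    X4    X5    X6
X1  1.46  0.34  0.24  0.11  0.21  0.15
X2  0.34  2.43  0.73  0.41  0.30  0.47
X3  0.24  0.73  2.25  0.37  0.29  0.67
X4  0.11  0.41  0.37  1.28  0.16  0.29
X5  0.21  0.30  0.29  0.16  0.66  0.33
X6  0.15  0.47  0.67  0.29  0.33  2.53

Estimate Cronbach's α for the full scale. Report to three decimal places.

α = 0.586

ΣVar(i) = 1.46 + 2.43 + 2.25 + 1.28 + 0.66 + 2.53 = 10.61
Sum of off-diagonal covariances = 5.07
σ²_total = 10.61 + 2 × 5.07 = 20.75
α = (k/(k−1))·(1 − ΣVar(i)/σ²_total) = (6/5)·(1 − 10.61/20.75) = 0.586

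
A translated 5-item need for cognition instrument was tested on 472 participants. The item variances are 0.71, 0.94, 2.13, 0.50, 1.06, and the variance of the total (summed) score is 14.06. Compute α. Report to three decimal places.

Σσ²ᵢ = 0.71 + 0.94 + 2.13 + 0.50 + 1.06 = 5.34
α = (k/(k−1))·(1 − Σσ²ᵢ/σ²_T) = (5/4)·(1 − 5.34/14.06) = 0.775

α = 0.775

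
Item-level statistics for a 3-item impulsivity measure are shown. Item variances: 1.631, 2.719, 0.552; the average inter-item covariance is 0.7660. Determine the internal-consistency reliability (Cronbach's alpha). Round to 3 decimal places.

ΣVar(i) = 1.631 + 2.719 + 0.552 = 4.902
Sum of the 3 distinct covariances = 3 × 0.7660 = 2.2980
Var(T) = ΣVar(i) + 2·Σcov = 4.902 + 2 × 2.2980 = 9.4980
α = (3/2)·(1 − 4.902/9.4980) = 0.726

α = 0.726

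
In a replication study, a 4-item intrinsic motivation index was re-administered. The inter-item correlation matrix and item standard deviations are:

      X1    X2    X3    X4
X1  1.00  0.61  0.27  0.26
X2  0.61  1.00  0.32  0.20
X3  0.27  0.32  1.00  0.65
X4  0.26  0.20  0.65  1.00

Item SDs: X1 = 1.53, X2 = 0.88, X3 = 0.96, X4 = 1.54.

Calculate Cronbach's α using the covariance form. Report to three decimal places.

Σσ²ᵢ = 1.53² + 0.88² + 0.96² + 1.54² = 6.4085
Covariances σ_ij = r_ij · s_i · s_j:
  σ(X1,X2) = 0.61 × 1.53 × 0.88 = 0.8213
  σ(X1,X3) = 0.27 × 1.53 × 0.96 = 0.3966
  σ(X1,X4) = 0.26 × 1.53 × 1.54 = 0.6126
  σ(X2,X3) = 0.32 × 0.88 × 0.96 = 0.2703
  σ(X2,X4) = 0.20 × 0.88 × 1.54 = 0.2710
  σ(X3,X4) = 0.65 × 0.96 × 1.54 = 0.9610
σ²_T = Σσ²ᵢ + 2·Σσ_ij = 6.4085 + 2 × 3.3328 = 13.0741
α = (4/3)·(1 − 6.4085/13.0741) = 0.680

Cronbach's α = 0.680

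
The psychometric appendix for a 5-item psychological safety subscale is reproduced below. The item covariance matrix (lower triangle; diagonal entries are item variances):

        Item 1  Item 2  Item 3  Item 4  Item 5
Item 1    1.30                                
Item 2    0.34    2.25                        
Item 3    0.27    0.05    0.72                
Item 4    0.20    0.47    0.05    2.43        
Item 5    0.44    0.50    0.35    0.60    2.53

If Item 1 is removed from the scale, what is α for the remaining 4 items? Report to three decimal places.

Remaining items: Item 2, Item 3, Item 4, Item 5 (k = 4).
Σσᵢ² = 2.25 + 0.72 + 2.43 + 2.53 = 7.93
Var(T) = 7.93 + 2 × 2.02 = 11.97
α (item deleted) = (4/3)·(1 − 7.93/11.97) = 0.450

α = 0.450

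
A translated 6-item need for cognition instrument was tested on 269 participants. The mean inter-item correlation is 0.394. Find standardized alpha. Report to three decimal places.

standardized alpha = 0.796

Standardized α = k·r̄ / (1 + (k−1)·r̄) = 6 × 0.394 / (1 + 5 × 0.394)
  = 2.3640 / 2.9700 = 0.796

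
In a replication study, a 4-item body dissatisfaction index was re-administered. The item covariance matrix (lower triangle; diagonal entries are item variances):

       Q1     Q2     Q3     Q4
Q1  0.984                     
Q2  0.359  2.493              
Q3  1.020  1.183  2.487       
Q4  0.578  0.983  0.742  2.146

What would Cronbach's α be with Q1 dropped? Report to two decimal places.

Cronbach's α = 0.67

Remaining items: Q2, Q3, Q4 (k = 3).
sum of item variances = 2.493 + 2.487 + 2.146 = 7.126
σ²_T = 7.126 + 2 × 2.908 = 12.942
α (item deleted) = (3/2)·(1 − 7.126/12.942) = 0.67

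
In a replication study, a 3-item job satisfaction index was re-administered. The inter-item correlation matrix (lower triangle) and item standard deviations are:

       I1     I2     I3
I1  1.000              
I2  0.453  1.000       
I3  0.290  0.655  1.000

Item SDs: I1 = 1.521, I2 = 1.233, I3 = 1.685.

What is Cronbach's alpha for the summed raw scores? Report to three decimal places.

Cronbach's alpha = 0.704

Σσ²ᵢ = 1.521² + 1.233² + 1.685² = 6.6730
Covariances σ_ij = r_ij · s_i · s_j:
  σ(I1,I2) = 0.453 × 1.521 × 1.233 = 0.8496
  σ(I1,I3) = 0.290 × 1.521 × 1.685 = 0.7432
  σ(I2,I3) = 0.655 × 1.233 × 1.685 = 1.3608
σ²_T = Σσ²ᵢ + 2·Σσ_ij = 6.6730 + 2 × 2.9536 = 12.5802
α = (3/2)·(1 − 6.6730/12.5802) = 0.704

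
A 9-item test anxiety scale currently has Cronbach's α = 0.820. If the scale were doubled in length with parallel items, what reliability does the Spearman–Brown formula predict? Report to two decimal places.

Length factor m = 2
α' = m·α / (1 + (m−1)·α)
   = 2 × 0.820 / (1 + (2 − 1) × 0.820)
   = 1.6400 / 1.8200 = 0.90

predicted reliability = 0.90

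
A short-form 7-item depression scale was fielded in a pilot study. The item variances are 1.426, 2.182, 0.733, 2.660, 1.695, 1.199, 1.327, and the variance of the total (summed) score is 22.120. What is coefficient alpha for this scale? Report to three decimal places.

α = 0.575

Σσᵢ² = 1.426 + 2.182 + 0.733 + 2.660 + 1.695 + 1.199 + 1.327 = 11.222
α = (k/(k−1))·(1 − Σσᵢ²/Var(T)) = (7/6)·(1 − 11.222/22.120) = 0.575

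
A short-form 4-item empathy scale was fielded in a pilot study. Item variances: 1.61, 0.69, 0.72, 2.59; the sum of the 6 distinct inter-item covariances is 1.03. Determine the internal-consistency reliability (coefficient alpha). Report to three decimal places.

coefficient alpha = 0.358

ΣVar(i) = 1.61 + 0.69 + 0.72 + 2.59 = 5.61
Sum of distinct covariances = 1.03
σ²_T = ΣVar(i) + 2·Σcov = 5.61 + 2 × 1.03 = 7.67
α = (4/3)·(1 − 5.61/7.67) = 0.358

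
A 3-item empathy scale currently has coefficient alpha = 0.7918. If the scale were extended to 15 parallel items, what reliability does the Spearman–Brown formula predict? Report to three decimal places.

Length factor m = 15/3 = 5.0000
α' = m·α / (1 + (m−1)·α)
   = 15/3 × 0.7918 / (1 + (15/3 − 1) × 0.7918)
   = 3.9590 / 4.1672 = 0.950

predicted reliability = 0.950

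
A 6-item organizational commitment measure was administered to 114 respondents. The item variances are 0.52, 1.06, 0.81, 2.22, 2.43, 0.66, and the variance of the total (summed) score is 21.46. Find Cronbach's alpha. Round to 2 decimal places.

α = 0.77

Σσᵢ² = 0.52 + 1.06 + 0.81 + 2.22 + 2.43 + 0.66 = 7.70
α = (k/(k−1))·(1 − Σσᵢ²/σ²_total) = (6/5)·(1 − 7.70/21.46) = 0.77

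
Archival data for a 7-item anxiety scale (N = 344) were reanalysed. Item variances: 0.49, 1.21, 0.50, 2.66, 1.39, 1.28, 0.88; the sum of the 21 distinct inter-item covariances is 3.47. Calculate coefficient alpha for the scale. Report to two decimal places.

α = 0.53

Σσ²ᵢ = 0.49 + 1.21 + 0.50 + 2.66 + 1.39 + 1.28 + 0.88 = 8.41
Sum of distinct covariances = 3.47
Var(T) = Σσ²ᵢ + 2·Σcov = 8.41 + 2 × 3.47 = 15.35
α = (7/6)·(1 − 8.41/15.35) = 0.53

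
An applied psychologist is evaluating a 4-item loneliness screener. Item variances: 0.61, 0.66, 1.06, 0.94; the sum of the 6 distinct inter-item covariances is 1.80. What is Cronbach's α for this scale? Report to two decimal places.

sum of item variances = 0.61 + 0.66 + 1.06 + 0.94 = 3.27
Sum of distinct covariances = 1.80
Var(T) = sum of item variances + 2·Σcov = 3.27 + 2 × 1.80 = 6.87
α = (4/3)·(1 − 3.27/6.87) = 0.70

Cronbach's α = 0.70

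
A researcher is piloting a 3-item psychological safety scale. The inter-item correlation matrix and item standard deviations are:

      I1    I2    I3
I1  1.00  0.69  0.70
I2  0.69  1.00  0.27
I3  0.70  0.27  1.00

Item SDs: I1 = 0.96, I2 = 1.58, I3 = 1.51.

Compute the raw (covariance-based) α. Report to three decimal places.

α = 0.731

Σσ²ᵢ = 0.96² + 1.58² + 1.51² = 5.6981
Covariances σ_ij = r_ij · s_i · s_j:
  σ(I1,I2) = 0.69 × 0.96 × 1.58 = 1.0466
  σ(I1,I3) = 0.70 × 0.96 × 1.51 = 1.0147
  σ(I2,I3) = 0.27 × 1.58 × 1.51 = 0.6442
σ²_T = Σσ²ᵢ + 2·Σσ_ij = 5.6981 + 2 × 2.7055 = 11.1091
α = (3/2)·(1 − 5.6981/11.1091) = 0.731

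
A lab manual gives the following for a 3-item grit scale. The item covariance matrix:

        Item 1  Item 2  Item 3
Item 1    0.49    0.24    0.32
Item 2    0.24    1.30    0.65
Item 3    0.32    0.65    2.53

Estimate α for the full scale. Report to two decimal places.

α = 0.54

Σσ²ᵢ = 0.49 + 1.30 + 2.53 = 4.32
Σ_{i<j} σ_ij = 1.21
Var(T) = 4.32 + 2 × 1.21 = 6.74
α = (k/(k−1))·(1 − Σσ²ᵢ/Var(T)) = (3/2)·(1 − 4.32/6.74) = 0.54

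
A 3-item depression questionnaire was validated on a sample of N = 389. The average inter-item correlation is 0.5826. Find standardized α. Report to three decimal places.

Standardized α = k·r̄ / (1 + (k−1)·r̄) = 3 × 0.5826 / (1 + 2 × 0.5826)
  = 1.7478 / 2.1652 = 0.807

standardized α = 0.807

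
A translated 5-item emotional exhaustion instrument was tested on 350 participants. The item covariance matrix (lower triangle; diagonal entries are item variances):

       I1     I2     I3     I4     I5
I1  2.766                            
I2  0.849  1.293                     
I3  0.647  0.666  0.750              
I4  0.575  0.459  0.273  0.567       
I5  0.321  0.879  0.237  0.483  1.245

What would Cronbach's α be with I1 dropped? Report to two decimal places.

Cronbach's α = 0.81

Remaining items: I2, I3, I4, I5 (k = 4).
Σσ²ᵢ = 1.293 + 0.750 + 0.567 + 1.245 = 3.855
total variance = 3.855 + 2 × 2.997 = 9.849
α (item deleted) = (4/3)·(1 − 3.855/9.849) = 0.81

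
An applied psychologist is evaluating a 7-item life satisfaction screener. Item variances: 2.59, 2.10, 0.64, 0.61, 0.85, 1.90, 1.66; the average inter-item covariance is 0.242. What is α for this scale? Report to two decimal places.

Σσᵢ² = 2.59 + 2.10 + 0.64 + 0.61 + 0.85 + 1.90 + 1.66 = 10.35
Sum of the 21 distinct covariances = 21 × 0.242 = 5.082
σ²_total = Σσᵢ² + 2·Σcov = 10.35 + 2 × 5.082 = 20.514
α = (7/6)·(1 − 10.35/20.514) = 0.58

α = 0.58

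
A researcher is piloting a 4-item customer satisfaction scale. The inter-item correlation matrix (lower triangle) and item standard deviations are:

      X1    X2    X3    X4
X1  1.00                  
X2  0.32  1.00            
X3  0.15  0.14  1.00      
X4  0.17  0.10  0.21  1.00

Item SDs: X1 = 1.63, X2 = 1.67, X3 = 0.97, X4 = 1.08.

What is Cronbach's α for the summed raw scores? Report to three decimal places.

Σσ²ᵢ = 1.63² + 1.67² + 0.97² + 1.08² = 7.5531
Covariances σ_ij = r_ij · s_i · s_j:
  σ(X1,X2) = 0.32 × 1.63 × 1.67 = 0.8711
  σ(X1,X3) = 0.15 × 1.63 × 0.97 = 0.2372
  σ(X1,X4) = 0.17 × 1.63 × 1.08 = 0.2993
  σ(X2,X3) = 0.14 × 1.67 × 0.97 = 0.2268
  σ(X2,X4) = 0.10 × 1.67 × 1.08 = 0.1804
  σ(X3,X4) = 0.21 × 0.97 × 1.08 = 0.2200
σ²_T = Σσ²ᵢ + 2·Σσ_ij = 7.5531 + 2 × 2.0348 = 11.6227
α = (4/3)·(1 − 7.5531/11.6227) = 0.467

Cronbach's α = 0.467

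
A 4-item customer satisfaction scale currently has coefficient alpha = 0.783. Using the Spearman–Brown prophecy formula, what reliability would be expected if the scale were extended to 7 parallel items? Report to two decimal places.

Length factor m = 7/4 = 1.7500
α' = m·α / (1 + (m−1)·α)
   = 7/4 × 0.783 / (1 + (7/4 − 1) × 0.783)
   = 1.3702 / 1.5873 = 0.86

predicted reliability = 0.86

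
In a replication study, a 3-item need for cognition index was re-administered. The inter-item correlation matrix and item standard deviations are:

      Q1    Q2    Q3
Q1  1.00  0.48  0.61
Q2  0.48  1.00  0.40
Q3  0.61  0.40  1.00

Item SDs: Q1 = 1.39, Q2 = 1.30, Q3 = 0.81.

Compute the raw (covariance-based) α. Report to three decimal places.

α = 0.720

Σσ²ᵢ = 1.39² + 1.30² + 0.81² = 4.2782
Covariances σ_ij = r_ij · s_i · s_j:
  σ(Q1,Q2) = 0.48 × 1.39 × 1.30 = 0.8674
  σ(Q1,Q3) = 0.61 × 1.39 × 0.81 = 0.6868
  σ(Q2,Q3) = 0.40 × 1.30 × 0.81 = 0.4212
σ²_T = Σσ²ᵢ + 2·Σσ_ij = 4.2782 + 2 × 1.9754 = 8.2290
α = (3/2)·(1 − 4.2782/8.2290) = 0.720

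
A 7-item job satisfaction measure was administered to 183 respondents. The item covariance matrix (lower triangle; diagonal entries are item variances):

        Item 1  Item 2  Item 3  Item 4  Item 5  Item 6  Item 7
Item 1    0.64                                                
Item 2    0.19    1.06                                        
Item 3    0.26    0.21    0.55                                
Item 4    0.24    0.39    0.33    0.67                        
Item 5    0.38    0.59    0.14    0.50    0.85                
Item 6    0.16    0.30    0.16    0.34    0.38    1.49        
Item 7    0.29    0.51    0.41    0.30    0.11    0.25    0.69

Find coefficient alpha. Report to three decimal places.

ΣVar(i) = 0.64 + 1.06 + 0.55 + 0.67 + 0.85 + 1.49 + 0.69 = 5.95
Sum of the distinct covariances = 6.44
total variance = 5.95 + 2 × 6.44 = 18.83
α = (k/(k−1))·(1 − ΣVar(i)/total variance) = (7/6)·(1 − 5.95/18.83) = 0.798

coefficient alpha = 0.798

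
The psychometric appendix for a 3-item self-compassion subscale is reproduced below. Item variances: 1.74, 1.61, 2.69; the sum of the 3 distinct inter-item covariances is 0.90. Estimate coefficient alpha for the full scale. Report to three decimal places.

coefficient alpha = 0.344

ΣVar(i) = 1.74 + 1.61 + 2.69 = 6.04
Sum of distinct covariances = 0.90
σ²_total = ΣVar(i) + 2·Σcov = 6.04 + 2 × 0.90 = 7.84
α = (3/2)·(1 − 6.04/7.84) = 0.344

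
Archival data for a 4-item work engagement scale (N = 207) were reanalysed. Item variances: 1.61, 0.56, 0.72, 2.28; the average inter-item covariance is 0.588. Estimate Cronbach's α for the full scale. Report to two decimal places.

α = 0.77

ΣVar(i) = 1.61 + 0.56 + 0.72 + 2.28 = 5.17
Sum of the 6 distinct covariances = 6 × 0.588 = 3.528
σ²_T = ΣVar(i) + 2·Σcov = 5.17 + 2 × 3.528 = 12.226
α = (4/3)·(1 − 5.17/12.226) = 0.77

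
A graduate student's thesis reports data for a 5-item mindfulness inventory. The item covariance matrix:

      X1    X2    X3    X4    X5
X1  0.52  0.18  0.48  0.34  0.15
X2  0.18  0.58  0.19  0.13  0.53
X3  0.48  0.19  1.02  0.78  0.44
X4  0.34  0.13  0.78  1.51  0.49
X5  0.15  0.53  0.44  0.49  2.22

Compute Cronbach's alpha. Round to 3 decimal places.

Σσ²ᵢ = 0.52 + 0.58 + 1.02 + 1.51 + 2.22 = 5.85
Σ_{i<j} σ_ij = 3.71
total variance = 5.85 + 2 × 3.71 = 13.27
α = (k/(k−1))·(1 − Σσ²ᵢ/total variance) = (5/4)·(1 − 5.85/13.27) = 0.699

α = 0.699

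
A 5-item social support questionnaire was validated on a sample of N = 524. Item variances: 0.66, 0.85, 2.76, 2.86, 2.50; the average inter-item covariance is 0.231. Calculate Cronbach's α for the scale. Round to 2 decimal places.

α = 0.41

Σσ²ᵢ = 0.66 + 0.85 + 2.76 + 2.86 + 2.50 = 9.63
Sum of the 10 distinct covariances = 10 × 0.231 = 2.310
total variance = Σσ²ᵢ + 2·Σcov = 9.63 + 2 × 2.310 = 14.250
α = (5/4)·(1 − 9.63/14.250) = 0.41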